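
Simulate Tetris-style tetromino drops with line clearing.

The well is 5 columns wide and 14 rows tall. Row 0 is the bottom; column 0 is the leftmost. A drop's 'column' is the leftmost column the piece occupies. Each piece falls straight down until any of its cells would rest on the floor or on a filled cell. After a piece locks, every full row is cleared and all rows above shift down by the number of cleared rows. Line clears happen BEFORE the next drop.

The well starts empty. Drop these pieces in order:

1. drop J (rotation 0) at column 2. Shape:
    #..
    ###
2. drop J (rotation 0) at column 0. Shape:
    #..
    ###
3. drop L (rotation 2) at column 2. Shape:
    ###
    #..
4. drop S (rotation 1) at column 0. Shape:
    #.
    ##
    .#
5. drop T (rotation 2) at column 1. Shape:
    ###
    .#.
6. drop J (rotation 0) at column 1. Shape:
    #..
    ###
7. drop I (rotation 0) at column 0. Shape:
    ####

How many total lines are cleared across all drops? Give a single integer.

Drop 1: J rot0 at col 2 lands with bottom-row=0; cleared 0 line(s) (total 0); column heights now [0 0 2 1 1], max=2
Drop 2: J rot0 at col 0 lands with bottom-row=2; cleared 0 line(s) (total 0); column heights now [4 3 3 1 1], max=4
Drop 3: L rot2 at col 2 lands with bottom-row=3; cleared 0 line(s) (total 0); column heights now [4 3 5 5 5], max=5
Drop 4: S rot1 at col 0 lands with bottom-row=3; cleared 1 line(s) (total 1); column heights now [5 4 4 1 1], max=5
Drop 5: T rot2 at col 1 lands with bottom-row=4; cleared 0 line(s) (total 1); column heights now [5 6 6 6 1], max=6
Drop 6: J rot0 at col 1 lands with bottom-row=6; cleared 0 line(s) (total 1); column heights now [5 8 7 7 1], max=8
Drop 7: I rot0 at col 0 lands with bottom-row=8; cleared 0 line(s) (total 1); column heights now [9 9 9 9 1], max=9

Answer: 1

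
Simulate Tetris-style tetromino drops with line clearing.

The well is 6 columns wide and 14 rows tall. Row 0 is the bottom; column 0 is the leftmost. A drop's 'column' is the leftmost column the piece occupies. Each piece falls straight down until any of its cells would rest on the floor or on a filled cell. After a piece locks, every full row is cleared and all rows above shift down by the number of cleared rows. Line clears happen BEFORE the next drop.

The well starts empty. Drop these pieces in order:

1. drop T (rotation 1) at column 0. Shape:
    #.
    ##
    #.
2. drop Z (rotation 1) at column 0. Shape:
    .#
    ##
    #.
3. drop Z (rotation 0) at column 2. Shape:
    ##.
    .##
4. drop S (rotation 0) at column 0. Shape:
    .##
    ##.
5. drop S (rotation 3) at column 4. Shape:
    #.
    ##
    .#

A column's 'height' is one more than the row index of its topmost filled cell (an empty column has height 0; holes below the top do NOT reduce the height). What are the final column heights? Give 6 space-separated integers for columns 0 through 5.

Drop 1: T rot1 at col 0 lands with bottom-row=0; cleared 0 line(s) (total 0); column heights now [3 2 0 0 0 0], max=3
Drop 2: Z rot1 at col 0 lands with bottom-row=3; cleared 0 line(s) (total 0); column heights now [5 6 0 0 0 0], max=6
Drop 3: Z rot0 at col 2 lands with bottom-row=0; cleared 0 line(s) (total 0); column heights now [5 6 2 2 1 0], max=6
Drop 4: S rot0 at col 0 lands with bottom-row=6; cleared 0 line(s) (total 0); column heights now [7 8 8 2 1 0], max=8
Drop 5: S rot3 at col 4 lands with bottom-row=0; cleared 1 line(s) (total 1); column heights now [6 7 7 1 2 1], max=7

Answer: 6 7 7 1 2 1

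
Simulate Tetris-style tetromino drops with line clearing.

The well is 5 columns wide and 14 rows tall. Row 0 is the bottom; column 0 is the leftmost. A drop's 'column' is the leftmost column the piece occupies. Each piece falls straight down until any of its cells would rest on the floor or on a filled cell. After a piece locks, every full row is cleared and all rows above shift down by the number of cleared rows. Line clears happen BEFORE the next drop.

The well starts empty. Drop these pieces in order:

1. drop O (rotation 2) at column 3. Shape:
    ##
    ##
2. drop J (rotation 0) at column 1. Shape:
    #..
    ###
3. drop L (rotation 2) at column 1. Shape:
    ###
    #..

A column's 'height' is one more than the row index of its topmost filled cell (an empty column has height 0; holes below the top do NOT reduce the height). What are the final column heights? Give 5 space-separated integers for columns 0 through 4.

Answer: 0 6 6 6 2

Derivation:
Drop 1: O rot2 at col 3 lands with bottom-row=0; cleared 0 line(s) (total 0); column heights now [0 0 0 2 2], max=2
Drop 2: J rot0 at col 1 lands with bottom-row=2; cleared 0 line(s) (total 0); column heights now [0 4 3 3 2], max=4
Drop 3: L rot2 at col 1 lands with bottom-row=4; cleared 0 line(s) (total 0); column heights now [0 6 6 6 2], max=6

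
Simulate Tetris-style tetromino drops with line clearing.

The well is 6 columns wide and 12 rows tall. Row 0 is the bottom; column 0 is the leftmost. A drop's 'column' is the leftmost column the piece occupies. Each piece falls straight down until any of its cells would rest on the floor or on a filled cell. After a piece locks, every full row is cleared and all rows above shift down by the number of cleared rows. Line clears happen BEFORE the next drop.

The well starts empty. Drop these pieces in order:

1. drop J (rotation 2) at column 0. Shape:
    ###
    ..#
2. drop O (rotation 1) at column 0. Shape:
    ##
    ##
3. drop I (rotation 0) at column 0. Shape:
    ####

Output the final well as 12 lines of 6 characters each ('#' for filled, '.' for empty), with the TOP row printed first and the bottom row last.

Drop 1: J rot2 at col 0 lands with bottom-row=0; cleared 0 line(s) (total 0); column heights now [2 2 2 0 0 0], max=2
Drop 2: O rot1 at col 0 lands with bottom-row=2; cleared 0 line(s) (total 0); column heights now [4 4 2 0 0 0], max=4
Drop 3: I rot0 at col 0 lands with bottom-row=4; cleared 0 line(s) (total 0); column heights now [5 5 5 5 0 0], max=5

Answer: ......
......
......
......
......
......
......
####..
##....
##....
###...
..#...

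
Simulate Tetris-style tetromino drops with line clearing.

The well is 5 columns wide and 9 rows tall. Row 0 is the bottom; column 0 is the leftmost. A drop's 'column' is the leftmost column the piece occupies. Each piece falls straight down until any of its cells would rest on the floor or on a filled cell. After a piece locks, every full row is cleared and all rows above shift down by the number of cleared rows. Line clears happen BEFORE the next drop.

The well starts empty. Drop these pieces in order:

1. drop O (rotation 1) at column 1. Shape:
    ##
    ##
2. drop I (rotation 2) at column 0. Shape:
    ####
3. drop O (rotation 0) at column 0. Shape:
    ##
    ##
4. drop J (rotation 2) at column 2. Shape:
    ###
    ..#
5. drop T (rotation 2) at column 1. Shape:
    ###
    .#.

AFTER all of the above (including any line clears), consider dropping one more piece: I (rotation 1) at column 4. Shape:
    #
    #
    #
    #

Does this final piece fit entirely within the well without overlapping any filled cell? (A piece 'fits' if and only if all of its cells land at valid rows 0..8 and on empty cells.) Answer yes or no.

Answer: yes

Derivation:
Drop 1: O rot1 at col 1 lands with bottom-row=0; cleared 0 line(s) (total 0); column heights now [0 2 2 0 0], max=2
Drop 2: I rot2 at col 0 lands with bottom-row=2; cleared 0 line(s) (total 0); column heights now [3 3 3 3 0], max=3
Drop 3: O rot0 at col 0 lands with bottom-row=3; cleared 0 line(s) (total 0); column heights now [5 5 3 3 0], max=5
Drop 4: J rot2 at col 2 lands with bottom-row=2; cleared 2 line(s) (total 2); column heights now [3 3 2 0 0], max=3
Drop 5: T rot2 at col 1 lands with bottom-row=2; cleared 0 line(s) (total 2); column heights now [3 4 4 4 0], max=4
Test piece I rot1 at col 4 (width 1): heights before test = [3 4 4 4 0]; fits = True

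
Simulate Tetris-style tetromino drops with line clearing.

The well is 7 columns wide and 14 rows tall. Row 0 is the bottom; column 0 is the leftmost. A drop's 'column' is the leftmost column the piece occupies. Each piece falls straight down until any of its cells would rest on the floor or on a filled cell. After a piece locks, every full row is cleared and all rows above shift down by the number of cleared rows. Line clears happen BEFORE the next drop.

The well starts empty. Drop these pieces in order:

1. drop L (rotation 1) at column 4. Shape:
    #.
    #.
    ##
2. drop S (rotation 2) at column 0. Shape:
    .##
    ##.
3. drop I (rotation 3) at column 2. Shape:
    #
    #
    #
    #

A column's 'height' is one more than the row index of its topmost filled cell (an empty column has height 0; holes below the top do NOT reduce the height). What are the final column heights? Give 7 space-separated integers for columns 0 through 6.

Drop 1: L rot1 at col 4 lands with bottom-row=0; cleared 0 line(s) (total 0); column heights now [0 0 0 0 3 1 0], max=3
Drop 2: S rot2 at col 0 lands with bottom-row=0; cleared 0 line(s) (total 0); column heights now [1 2 2 0 3 1 0], max=3
Drop 3: I rot3 at col 2 lands with bottom-row=2; cleared 0 line(s) (total 0); column heights now [1 2 6 0 3 1 0], max=6

Answer: 1 2 6 0 3 1 0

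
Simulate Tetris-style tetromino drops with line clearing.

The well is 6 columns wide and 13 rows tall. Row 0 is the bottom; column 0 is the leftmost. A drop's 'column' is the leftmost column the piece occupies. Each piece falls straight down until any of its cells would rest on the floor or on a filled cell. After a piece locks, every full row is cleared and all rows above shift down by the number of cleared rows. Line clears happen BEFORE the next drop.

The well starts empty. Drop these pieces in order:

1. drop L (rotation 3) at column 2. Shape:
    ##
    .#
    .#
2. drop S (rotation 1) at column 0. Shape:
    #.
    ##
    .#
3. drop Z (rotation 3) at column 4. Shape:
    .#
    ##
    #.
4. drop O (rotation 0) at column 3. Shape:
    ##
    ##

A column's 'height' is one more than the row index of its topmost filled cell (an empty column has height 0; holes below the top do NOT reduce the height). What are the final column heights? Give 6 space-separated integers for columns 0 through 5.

Answer: 3 2 3 5 5 3

Derivation:
Drop 1: L rot3 at col 2 lands with bottom-row=0; cleared 0 line(s) (total 0); column heights now [0 0 3 3 0 0], max=3
Drop 2: S rot1 at col 0 lands with bottom-row=0; cleared 0 line(s) (total 0); column heights now [3 2 3 3 0 0], max=3
Drop 3: Z rot3 at col 4 lands with bottom-row=0; cleared 0 line(s) (total 0); column heights now [3 2 3 3 2 3], max=3
Drop 4: O rot0 at col 3 lands with bottom-row=3; cleared 0 line(s) (total 0); column heights now [3 2 3 5 5 3], max=5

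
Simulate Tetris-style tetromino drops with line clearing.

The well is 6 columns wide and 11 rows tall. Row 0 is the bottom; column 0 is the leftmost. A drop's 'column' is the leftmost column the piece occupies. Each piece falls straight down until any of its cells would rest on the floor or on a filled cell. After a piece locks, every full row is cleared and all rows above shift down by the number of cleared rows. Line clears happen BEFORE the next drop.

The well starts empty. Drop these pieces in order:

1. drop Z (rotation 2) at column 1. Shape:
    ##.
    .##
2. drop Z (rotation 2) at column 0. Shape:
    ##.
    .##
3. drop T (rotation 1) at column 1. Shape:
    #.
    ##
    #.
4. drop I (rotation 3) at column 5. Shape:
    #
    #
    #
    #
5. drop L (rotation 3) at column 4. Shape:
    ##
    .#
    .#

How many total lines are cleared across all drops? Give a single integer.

Drop 1: Z rot2 at col 1 lands with bottom-row=0; cleared 0 line(s) (total 0); column heights now [0 2 2 1 0 0], max=2
Drop 2: Z rot2 at col 0 lands with bottom-row=2; cleared 0 line(s) (total 0); column heights now [4 4 3 1 0 0], max=4
Drop 3: T rot1 at col 1 lands with bottom-row=4; cleared 0 line(s) (total 0); column heights now [4 7 6 1 0 0], max=7
Drop 4: I rot3 at col 5 lands with bottom-row=0; cleared 0 line(s) (total 0); column heights now [4 7 6 1 0 4], max=7
Drop 5: L rot3 at col 4 lands with bottom-row=4; cleared 0 line(s) (total 0); column heights now [4 7 6 1 7 7], max=7

Answer: 0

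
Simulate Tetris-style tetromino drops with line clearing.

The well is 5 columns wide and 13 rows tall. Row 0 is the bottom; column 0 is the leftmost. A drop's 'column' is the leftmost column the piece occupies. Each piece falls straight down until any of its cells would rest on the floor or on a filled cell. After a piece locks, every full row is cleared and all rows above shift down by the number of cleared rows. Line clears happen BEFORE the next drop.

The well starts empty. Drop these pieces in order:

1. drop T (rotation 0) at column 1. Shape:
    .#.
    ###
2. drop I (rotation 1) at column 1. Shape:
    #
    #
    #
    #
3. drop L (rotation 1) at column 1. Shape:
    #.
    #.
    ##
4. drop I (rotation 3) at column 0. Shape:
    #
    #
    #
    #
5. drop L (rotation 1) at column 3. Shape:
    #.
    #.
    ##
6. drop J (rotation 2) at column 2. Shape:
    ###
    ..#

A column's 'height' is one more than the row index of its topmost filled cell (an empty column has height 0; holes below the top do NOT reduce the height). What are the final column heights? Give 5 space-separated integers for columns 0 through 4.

Drop 1: T rot0 at col 1 lands with bottom-row=0; cleared 0 line(s) (total 0); column heights now [0 1 2 1 0], max=2
Drop 2: I rot1 at col 1 lands with bottom-row=1; cleared 0 line(s) (total 0); column heights now [0 5 2 1 0], max=5
Drop 3: L rot1 at col 1 lands with bottom-row=5; cleared 0 line(s) (total 0); column heights now [0 8 6 1 0], max=8
Drop 4: I rot3 at col 0 lands with bottom-row=0; cleared 0 line(s) (total 0); column heights now [4 8 6 1 0], max=8
Drop 5: L rot1 at col 3 lands with bottom-row=1; cleared 1 line(s) (total 1); column heights now [3 7 5 3 0], max=7
Drop 6: J rot2 at col 2 lands with bottom-row=4; cleared 0 line(s) (total 1); column heights now [3 7 6 6 6], max=7

Answer: 3 7 6 6 6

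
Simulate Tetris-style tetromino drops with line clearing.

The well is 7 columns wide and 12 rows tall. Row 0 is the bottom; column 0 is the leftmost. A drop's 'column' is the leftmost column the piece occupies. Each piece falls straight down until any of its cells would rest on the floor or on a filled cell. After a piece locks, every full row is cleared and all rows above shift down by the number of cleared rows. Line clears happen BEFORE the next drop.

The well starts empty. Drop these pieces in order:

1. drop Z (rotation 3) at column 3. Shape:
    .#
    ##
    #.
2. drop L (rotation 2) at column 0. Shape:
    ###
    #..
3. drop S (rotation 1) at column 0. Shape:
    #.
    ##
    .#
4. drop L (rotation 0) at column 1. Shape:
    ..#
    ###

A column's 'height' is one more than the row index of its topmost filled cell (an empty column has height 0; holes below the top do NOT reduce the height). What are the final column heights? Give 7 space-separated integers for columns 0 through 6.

Answer: 5 5 5 6 3 0 0

Derivation:
Drop 1: Z rot3 at col 3 lands with bottom-row=0; cleared 0 line(s) (total 0); column heights now [0 0 0 2 3 0 0], max=3
Drop 2: L rot2 at col 0 lands with bottom-row=0; cleared 0 line(s) (total 0); column heights now [2 2 2 2 3 0 0], max=3
Drop 3: S rot1 at col 0 lands with bottom-row=2; cleared 0 line(s) (total 0); column heights now [5 4 2 2 3 0 0], max=5
Drop 4: L rot0 at col 1 lands with bottom-row=4; cleared 0 line(s) (total 0); column heights now [5 5 5 6 3 0 0], max=6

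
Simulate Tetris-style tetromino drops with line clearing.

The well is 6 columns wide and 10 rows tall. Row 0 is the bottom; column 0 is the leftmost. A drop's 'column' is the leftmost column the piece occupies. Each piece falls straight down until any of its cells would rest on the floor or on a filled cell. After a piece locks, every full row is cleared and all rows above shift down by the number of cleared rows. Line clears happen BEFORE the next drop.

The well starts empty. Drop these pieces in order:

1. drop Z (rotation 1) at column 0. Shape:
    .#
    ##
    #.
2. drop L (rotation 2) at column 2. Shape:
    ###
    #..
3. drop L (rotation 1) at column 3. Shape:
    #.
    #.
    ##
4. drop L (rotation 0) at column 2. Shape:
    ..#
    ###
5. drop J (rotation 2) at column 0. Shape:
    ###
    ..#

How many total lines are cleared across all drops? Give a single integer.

Answer: 0

Derivation:
Drop 1: Z rot1 at col 0 lands with bottom-row=0; cleared 0 line(s) (total 0); column heights now [2 3 0 0 0 0], max=3
Drop 2: L rot2 at col 2 lands with bottom-row=0; cleared 0 line(s) (total 0); column heights now [2 3 2 2 2 0], max=3
Drop 3: L rot1 at col 3 lands with bottom-row=2; cleared 0 line(s) (total 0); column heights now [2 3 2 5 3 0], max=5
Drop 4: L rot0 at col 2 lands with bottom-row=5; cleared 0 line(s) (total 0); column heights now [2 3 6 6 7 0], max=7
Drop 5: J rot2 at col 0 lands with bottom-row=6; cleared 0 line(s) (total 0); column heights now [8 8 8 6 7 0], max=8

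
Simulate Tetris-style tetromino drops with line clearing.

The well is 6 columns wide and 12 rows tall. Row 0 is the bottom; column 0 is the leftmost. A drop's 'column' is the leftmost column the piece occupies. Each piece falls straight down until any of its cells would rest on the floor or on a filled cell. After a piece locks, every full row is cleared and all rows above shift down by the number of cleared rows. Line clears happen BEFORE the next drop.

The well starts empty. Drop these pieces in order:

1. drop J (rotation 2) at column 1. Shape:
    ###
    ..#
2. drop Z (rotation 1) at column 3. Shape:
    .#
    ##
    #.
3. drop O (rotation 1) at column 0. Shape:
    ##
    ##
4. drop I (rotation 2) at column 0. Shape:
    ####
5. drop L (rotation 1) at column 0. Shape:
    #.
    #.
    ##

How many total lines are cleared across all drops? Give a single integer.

Drop 1: J rot2 at col 1 lands with bottom-row=0; cleared 0 line(s) (total 0); column heights now [0 2 2 2 0 0], max=2
Drop 2: Z rot1 at col 3 lands with bottom-row=2; cleared 0 line(s) (total 0); column heights now [0 2 2 4 5 0], max=5
Drop 3: O rot1 at col 0 lands with bottom-row=2; cleared 0 line(s) (total 0); column heights now [4 4 2 4 5 0], max=5
Drop 4: I rot2 at col 0 lands with bottom-row=4; cleared 0 line(s) (total 0); column heights now [5 5 5 5 5 0], max=5
Drop 5: L rot1 at col 0 lands with bottom-row=5; cleared 0 line(s) (total 0); column heights now [8 6 5 5 5 0], max=8

Answer: 0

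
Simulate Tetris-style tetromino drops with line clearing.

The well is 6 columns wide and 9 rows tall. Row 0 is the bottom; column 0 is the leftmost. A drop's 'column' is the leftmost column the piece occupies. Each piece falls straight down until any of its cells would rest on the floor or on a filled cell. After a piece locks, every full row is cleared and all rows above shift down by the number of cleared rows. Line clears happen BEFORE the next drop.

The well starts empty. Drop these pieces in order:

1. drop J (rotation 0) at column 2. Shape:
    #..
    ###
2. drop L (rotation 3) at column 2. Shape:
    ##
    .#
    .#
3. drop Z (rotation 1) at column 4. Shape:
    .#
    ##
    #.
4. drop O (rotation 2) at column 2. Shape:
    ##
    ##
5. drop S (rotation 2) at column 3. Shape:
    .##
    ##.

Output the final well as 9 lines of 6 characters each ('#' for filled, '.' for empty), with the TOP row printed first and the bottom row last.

Drop 1: J rot0 at col 2 lands with bottom-row=0; cleared 0 line(s) (total 0); column heights now [0 0 2 1 1 0], max=2
Drop 2: L rot3 at col 2 lands with bottom-row=1; cleared 0 line(s) (total 0); column heights now [0 0 4 4 1 0], max=4
Drop 3: Z rot1 at col 4 lands with bottom-row=1; cleared 0 line(s) (total 0); column heights now [0 0 4 4 3 4], max=4
Drop 4: O rot2 at col 2 lands with bottom-row=4; cleared 0 line(s) (total 0); column heights now [0 0 6 6 3 4], max=6
Drop 5: S rot2 at col 3 lands with bottom-row=6; cleared 0 line(s) (total 0); column heights now [0 0 6 7 8 8], max=8

Answer: ......
....##
...##.
..##..
..##..
..##.#
...###
..###.
..###.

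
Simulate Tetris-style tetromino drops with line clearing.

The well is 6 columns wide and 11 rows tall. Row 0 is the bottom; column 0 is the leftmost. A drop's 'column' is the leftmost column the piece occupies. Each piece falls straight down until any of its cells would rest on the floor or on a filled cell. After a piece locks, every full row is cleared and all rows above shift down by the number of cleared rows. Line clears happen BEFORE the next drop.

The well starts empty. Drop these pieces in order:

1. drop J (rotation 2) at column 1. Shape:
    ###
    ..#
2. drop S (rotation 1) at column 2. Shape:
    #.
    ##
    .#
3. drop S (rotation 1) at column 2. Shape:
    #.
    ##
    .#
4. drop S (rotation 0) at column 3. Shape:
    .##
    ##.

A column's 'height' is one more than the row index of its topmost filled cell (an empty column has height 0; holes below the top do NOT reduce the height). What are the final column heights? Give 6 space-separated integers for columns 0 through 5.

Drop 1: J rot2 at col 1 lands with bottom-row=0; cleared 0 line(s) (total 0); column heights now [0 2 2 2 0 0], max=2
Drop 2: S rot1 at col 2 lands with bottom-row=2; cleared 0 line(s) (total 0); column heights now [0 2 5 4 0 0], max=5
Drop 3: S rot1 at col 2 lands with bottom-row=4; cleared 0 line(s) (total 0); column heights now [0 2 7 6 0 0], max=7
Drop 4: S rot0 at col 3 lands with bottom-row=6; cleared 0 line(s) (total 0); column heights now [0 2 7 7 8 8], max=8

Answer: 0 2 7 7 8 8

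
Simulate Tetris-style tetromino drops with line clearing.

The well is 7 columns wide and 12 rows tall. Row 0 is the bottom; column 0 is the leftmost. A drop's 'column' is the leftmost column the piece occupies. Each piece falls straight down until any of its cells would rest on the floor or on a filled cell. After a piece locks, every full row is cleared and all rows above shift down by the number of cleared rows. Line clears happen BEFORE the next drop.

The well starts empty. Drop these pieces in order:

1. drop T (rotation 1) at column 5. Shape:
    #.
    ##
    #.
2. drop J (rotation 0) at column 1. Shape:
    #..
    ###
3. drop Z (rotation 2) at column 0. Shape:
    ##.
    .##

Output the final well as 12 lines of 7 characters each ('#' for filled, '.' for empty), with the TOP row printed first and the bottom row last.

Answer: .......
.......
.......
.......
.......
.......
.......
.......
##.....
.##..#.
.#...##
.###.#.

Derivation:
Drop 1: T rot1 at col 5 lands with bottom-row=0; cleared 0 line(s) (total 0); column heights now [0 0 0 0 0 3 2], max=3
Drop 2: J rot0 at col 1 lands with bottom-row=0; cleared 0 line(s) (total 0); column heights now [0 2 1 1 0 3 2], max=3
Drop 3: Z rot2 at col 0 lands with bottom-row=2; cleared 0 line(s) (total 0); column heights now [4 4 3 1 0 3 2], max=4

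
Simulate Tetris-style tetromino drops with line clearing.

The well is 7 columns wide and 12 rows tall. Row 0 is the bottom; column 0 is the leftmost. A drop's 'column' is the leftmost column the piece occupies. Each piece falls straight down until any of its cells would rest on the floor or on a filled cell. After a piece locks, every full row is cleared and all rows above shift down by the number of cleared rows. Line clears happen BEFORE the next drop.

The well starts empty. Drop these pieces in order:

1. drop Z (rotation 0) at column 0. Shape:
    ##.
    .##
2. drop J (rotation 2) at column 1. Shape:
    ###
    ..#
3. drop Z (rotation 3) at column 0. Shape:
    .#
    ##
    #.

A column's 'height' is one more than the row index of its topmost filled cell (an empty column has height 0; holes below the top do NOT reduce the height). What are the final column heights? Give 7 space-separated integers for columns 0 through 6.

Drop 1: Z rot0 at col 0 lands with bottom-row=0; cleared 0 line(s) (total 0); column heights now [2 2 1 0 0 0 0], max=2
Drop 2: J rot2 at col 1 lands with bottom-row=1; cleared 0 line(s) (total 0); column heights now [2 3 3 3 0 0 0], max=3
Drop 3: Z rot3 at col 0 lands with bottom-row=2; cleared 0 line(s) (total 0); column heights now [4 5 3 3 0 0 0], max=5

Answer: 4 5 3 3 0 0 0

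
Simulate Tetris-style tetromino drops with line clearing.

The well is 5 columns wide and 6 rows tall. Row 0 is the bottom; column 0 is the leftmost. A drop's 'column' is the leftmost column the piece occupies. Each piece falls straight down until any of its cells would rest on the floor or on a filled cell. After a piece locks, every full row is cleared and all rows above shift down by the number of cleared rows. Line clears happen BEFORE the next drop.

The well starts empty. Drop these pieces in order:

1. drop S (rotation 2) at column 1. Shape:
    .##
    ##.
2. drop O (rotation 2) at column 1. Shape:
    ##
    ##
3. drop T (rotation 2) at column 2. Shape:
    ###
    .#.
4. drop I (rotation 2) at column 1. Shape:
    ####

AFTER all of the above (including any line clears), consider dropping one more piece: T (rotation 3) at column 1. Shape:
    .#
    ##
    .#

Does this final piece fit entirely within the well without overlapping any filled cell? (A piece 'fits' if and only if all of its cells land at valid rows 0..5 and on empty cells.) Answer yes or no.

Answer: no

Derivation:
Drop 1: S rot2 at col 1 lands with bottom-row=0; cleared 0 line(s) (total 0); column heights now [0 1 2 2 0], max=2
Drop 2: O rot2 at col 1 lands with bottom-row=2; cleared 0 line(s) (total 0); column heights now [0 4 4 2 0], max=4
Drop 3: T rot2 at col 2 lands with bottom-row=3; cleared 0 line(s) (total 0); column heights now [0 4 5 5 5], max=5
Drop 4: I rot2 at col 1 lands with bottom-row=5; cleared 0 line(s) (total 0); column heights now [0 6 6 6 6], max=6
Test piece T rot3 at col 1 (width 2): heights before test = [0 6 6 6 6]; fits = False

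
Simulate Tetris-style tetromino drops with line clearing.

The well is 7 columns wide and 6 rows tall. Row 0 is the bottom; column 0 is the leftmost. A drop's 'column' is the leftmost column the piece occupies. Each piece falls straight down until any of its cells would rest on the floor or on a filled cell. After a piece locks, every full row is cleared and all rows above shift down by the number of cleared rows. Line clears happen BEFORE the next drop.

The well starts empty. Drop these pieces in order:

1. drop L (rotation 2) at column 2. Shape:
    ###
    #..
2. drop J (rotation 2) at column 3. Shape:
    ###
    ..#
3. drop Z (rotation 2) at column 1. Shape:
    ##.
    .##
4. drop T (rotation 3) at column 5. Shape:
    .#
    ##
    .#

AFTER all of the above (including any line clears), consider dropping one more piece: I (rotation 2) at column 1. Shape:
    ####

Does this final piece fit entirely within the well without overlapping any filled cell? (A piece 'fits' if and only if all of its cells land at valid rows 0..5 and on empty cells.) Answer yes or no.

Drop 1: L rot2 at col 2 lands with bottom-row=0; cleared 0 line(s) (total 0); column heights now [0 0 2 2 2 0 0], max=2
Drop 2: J rot2 at col 3 lands with bottom-row=1; cleared 0 line(s) (total 0); column heights now [0 0 2 3 3 3 0], max=3
Drop 3: Z rot2 at col 1 lands with bottom-row=3; cleared 0 line(s) (total 0); column heights now [0 5 5 4 3 3 0], max=5
Drop 4: T rot3 at col 5 lands with bottom-row=2; cleared 0 line(s) (total 0); column heights now [0 5 5 4 3 4 5], max=5
Test piece I rot2 at col 1 (width 4): heights before test = [0 5 5 4 3 4 5]; fits = True

Answer: yes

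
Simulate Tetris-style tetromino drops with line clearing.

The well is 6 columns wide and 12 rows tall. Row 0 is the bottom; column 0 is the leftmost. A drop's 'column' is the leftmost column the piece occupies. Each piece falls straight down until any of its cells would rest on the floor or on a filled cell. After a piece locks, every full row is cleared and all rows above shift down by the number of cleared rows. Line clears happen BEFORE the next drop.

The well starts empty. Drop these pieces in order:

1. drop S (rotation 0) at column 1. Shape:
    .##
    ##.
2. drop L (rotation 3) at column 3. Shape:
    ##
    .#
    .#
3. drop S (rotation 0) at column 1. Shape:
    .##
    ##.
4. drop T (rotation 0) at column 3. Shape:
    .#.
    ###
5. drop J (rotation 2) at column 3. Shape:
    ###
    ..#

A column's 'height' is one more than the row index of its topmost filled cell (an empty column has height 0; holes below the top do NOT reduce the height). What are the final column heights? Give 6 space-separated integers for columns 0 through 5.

Answer: 0 3 4 7 7 7

Derivation:
Drop 1: S rot0 at col 1 lands with bottom-row=0; cleared 0 line(s) (total 0); column heights now [0 1 2 2 0 0], max=2
Drop 2: L rot3 at col 3 lands with bottom-row=0; cleared 0 line(s) (total 0); column heights now [0 1 2 3 3 0], max=3
Drop 3: S rot0 at col 1 lands with bottom-row=2; cleared 0 line(s) (total 0); column heights now [0 3 4 4 3 0], max=4
Drop 4: T rot0 at col 3 lands with bottom-row=4; cleared 0 line(s) (total 0); column heights now [0 3 4 5 6 5], max=6
Drop 5: J rot2 at col 3 lands with bottom-row=5; cleared 0 line(s) (total 0); column heights now [0 3 4 7 7 7], max=7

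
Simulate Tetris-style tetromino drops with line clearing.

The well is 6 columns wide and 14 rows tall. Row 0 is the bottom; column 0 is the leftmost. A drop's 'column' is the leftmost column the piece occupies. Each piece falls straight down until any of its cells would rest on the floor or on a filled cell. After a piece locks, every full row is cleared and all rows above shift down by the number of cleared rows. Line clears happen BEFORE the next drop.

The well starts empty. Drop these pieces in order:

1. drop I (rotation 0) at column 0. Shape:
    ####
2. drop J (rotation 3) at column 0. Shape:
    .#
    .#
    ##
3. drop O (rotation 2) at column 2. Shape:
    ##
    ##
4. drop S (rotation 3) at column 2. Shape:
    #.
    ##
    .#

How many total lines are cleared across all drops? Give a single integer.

Answer: 0

Derivation:
Drop 1: I rot0 at col 0 lands with bottom-row=0; cleared 0 line(s) (total 0); column heights now [1 1 1 1 0 0], max=1
Drop 2: J rot3 at col 0 lands with bottom-row=1; cleared 0 line(s) (total 0); column heights now [2 4 1 1 0 0], max=4
Drop 3: O rot2 at col 2 lands with bottom-row=1; cleared 0 line(s) (total 0); column heights now [2 4 3 3 0 0], max=4
Drop 4: S rot3 at col 2 lands with bottom-row=3; cleared 0 line(s) (total 0); column heights now [2 4 6 5 0 0], max=6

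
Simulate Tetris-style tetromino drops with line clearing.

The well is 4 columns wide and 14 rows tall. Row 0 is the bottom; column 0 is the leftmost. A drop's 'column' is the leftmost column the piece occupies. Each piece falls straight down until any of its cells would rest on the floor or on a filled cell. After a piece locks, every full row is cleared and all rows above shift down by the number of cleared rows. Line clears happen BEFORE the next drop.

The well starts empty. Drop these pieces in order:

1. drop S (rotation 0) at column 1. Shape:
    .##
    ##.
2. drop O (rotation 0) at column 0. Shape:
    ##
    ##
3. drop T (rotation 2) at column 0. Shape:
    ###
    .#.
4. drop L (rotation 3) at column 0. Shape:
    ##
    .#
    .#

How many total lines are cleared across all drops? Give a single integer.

Answer: 1

Derivation:
Drop 1: S rot0 at col 1 lands with bottom-row=0; cleared 0 line(s) (total 0); column heights now [0 1 2 2], max=2
Drop 2: O rot0 at col 0 lands with bottom-row=1; cleared 1 line(s) (total 1); column heights now [2 2 1 0], max=2
Drop 3: T rot2 at col 0 lands with bottom-row=2; cleared 0 line(s) (total 1); column heights now [4 4 4 0], max=4
Drop 4: L rot3 at col 0 lands with bottom-row=4; cleared 0 line(s) (total 1); column heights now [7 7 4 0], max=7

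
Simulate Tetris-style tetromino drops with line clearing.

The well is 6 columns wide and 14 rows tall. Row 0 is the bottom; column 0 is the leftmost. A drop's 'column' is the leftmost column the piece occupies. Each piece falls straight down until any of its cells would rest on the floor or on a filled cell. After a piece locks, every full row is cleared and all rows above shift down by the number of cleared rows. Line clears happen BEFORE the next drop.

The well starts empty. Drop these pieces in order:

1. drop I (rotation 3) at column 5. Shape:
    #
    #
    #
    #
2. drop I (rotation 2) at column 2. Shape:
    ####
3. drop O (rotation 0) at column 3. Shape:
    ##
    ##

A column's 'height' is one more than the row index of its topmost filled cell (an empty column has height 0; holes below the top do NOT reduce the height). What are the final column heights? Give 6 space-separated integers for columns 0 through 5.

Answer: 0 0 5 7 7 5

Derivation:
Drop 1: I rot3 at col 5 lands with bottom-row=0; cleared 0 line(s) (total 0); column heights now [0 0 0 0 0 4], max=4
Drop 2: I rot2 at col 2 lands with bottom-row=4; cleared 0 line(s) (total 0); column heights now [0 0 5 5 5 5], max=5
Drop 3: O rot0 at col 3 lands with bottom-row=5; cleared 0 line(s) (total 0); column heights now [0 0 5 7 7 5], max=7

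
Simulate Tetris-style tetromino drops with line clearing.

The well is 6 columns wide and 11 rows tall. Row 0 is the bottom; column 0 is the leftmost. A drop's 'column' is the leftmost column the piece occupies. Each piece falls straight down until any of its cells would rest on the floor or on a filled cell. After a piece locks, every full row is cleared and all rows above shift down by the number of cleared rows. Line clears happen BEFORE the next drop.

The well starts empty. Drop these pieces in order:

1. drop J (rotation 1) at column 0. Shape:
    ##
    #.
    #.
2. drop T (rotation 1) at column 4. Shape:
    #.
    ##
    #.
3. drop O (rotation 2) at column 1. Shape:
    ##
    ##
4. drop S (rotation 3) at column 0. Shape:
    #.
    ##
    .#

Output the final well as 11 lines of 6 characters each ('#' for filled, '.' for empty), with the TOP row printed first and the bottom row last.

Drop 1: J rot1 at col 0 lands with bottom-row=0; cleared 0 line(s) (total 0); column heights now [3 3 0 0 0 0], max=3
Drop 2: T rot1 at col 4 lands with bottom-row=0; cleared 0 line(s) (total 0); column heights now [3 3 0 0 3 2], max=3
Drop 3: O rot2 at col 1 lands with bottom-row=3; cleared 0 line(s) (total 0); column heights now [3 5 5 0 3 2], max=5
Drop 4: S rot3 at col 0 lands with bottom-row=5; cleared 0 line(s) (total 0); column heights now [8 7 5 0 3 2], max=8

Answer: ......
......
......
#.....
##....
.#....
.##...
.##...
##..#.
#...##
#...#.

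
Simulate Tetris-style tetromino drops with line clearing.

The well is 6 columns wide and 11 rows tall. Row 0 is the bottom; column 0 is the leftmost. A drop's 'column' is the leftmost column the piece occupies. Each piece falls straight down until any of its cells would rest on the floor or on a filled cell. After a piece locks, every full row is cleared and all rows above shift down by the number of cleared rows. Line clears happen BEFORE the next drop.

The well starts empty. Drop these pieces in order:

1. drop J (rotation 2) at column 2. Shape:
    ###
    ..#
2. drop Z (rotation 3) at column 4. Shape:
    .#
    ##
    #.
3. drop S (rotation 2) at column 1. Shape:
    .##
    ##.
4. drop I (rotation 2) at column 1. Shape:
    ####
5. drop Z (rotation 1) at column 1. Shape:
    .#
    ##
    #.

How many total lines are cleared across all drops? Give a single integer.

Drop 1: J rot2 at col 2 lands with bottom-row=0; cleared 0 line(s) (total 0); column heights now [0 0 2 2 2 0], max=2
Drop 2: Z rot3 at col 4 lands with bottom-row=2; cleared 0 line(s) (total 0); column heights now [0 0 2 2 4 5], max=5
Drop 3: S rot2 at col 1 lands with bottom-row=2; cleared 0 line(s) (total 0); column heights now [0 3 4 4 4 5], max=5
Drop 4: I rot2 at col 1 lands with bottom-row=4; cleared 0 line(s) (total 0); column heights now [0 5 5 5 5 5], max=5
Drop 5: Z rot1 at col 1 lands with bottom-row=5; cleared 0 line(s) (total 0); column heights now [0 7 8 5 5 5], max=8

Answer: 0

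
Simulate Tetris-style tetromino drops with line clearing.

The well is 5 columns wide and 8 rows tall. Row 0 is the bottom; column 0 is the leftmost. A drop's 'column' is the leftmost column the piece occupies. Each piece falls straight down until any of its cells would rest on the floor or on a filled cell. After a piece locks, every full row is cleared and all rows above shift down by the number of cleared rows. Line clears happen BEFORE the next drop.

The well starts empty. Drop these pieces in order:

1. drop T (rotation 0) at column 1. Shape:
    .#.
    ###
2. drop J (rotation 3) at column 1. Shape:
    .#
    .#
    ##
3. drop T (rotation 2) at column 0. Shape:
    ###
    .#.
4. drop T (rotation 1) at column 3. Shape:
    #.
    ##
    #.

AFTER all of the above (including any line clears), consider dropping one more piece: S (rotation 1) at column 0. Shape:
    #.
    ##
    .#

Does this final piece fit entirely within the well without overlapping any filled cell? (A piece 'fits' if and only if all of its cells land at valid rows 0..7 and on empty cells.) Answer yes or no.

Answer: no

Derivation:
Drop 1: T rot0 at col 1 lands with bottom-row=0; cleared 0 line(s) (total 0); column heights now [0 1 2 1 0], max=2
Drop 2: J rot3 at col 1 lands with bottom-row=2; cleared 0 line(s) (total 0); column heights now [0 3 5 1 0], max=5
Drop 3: T rot2 at col 0 lands with bottom-row=4; cleared 0 line(s) (total 0); column heights now [6 6 6 1 0], max=6
Drop 4: T rot1 at col 3 lands with bottom-row=1; cleared 0 line(s) (total 0); column heights now [6 6 6 4 3], max=6
Test piece S rot1 at col 0 (width 2): heights before test = [6 6 6 4 3]; fits = False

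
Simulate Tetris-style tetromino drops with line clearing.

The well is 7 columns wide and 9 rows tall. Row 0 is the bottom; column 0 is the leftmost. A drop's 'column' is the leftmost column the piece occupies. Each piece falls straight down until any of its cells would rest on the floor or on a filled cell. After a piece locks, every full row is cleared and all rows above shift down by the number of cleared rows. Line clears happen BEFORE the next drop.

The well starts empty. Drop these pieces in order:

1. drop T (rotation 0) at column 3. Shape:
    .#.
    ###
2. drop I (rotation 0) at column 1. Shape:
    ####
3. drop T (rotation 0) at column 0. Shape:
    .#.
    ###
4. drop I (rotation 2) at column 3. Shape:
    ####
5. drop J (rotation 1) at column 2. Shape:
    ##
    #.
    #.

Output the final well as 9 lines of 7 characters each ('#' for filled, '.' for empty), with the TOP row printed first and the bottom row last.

Answer: .......
.......
.......
..##...
..#....
.##....
.####..
....#..
...###.

Derivation:
Drop 1: T rot0 at col 3 lands with bottom-row=0; cleared 0 line(s) (total 0); column heights now [0 0 0 1 2 1 0], max=2
Drop 2: I rot0 at col 1 lands with bottom-row=2; cleared 0 line(s) (total 0); column heights now [0 3 3 3 3 1 0], max=3
Drop 3: T rot0 at col 0 lands with bottom-row=3; cleared 0 line(s) (total 0); column heights now [4 5 4 3 3 1 0], max=5
Drop 4: I rot2 at col 3 lands with bottom-row=3; cleared 1 line(s) (total 1); column heights now [0 4 3 3 3 1 0], max=4
Drop 5: J rot1 at col 2 lands with bottom-row=3; cleared 0 line(s) (total 1); column heights now [0 4 6 6 3 1 0], max=6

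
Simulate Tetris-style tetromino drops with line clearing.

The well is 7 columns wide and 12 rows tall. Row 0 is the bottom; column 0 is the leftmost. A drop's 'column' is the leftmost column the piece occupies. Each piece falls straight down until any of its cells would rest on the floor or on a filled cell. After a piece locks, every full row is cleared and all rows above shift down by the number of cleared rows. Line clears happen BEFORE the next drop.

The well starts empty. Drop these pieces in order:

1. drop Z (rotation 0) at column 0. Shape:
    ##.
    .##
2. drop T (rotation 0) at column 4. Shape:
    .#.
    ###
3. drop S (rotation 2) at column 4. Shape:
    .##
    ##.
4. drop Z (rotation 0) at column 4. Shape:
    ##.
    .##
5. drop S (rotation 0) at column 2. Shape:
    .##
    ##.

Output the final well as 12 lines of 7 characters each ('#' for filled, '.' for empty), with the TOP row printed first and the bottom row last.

Drop 1: Z rot0 at col 0 lands with bottom-row=0; cleared 0 line(s) (total 0); column heights now [2 2 1 0 0 0 0], max=2
Drop 2: T rot0 at col 4 lands with bottom-row=0; cleared 0 line(s) (total 0); column heights now [2 2 1 0 1 2 1], max=2
Drop 3: S rot2 at col 4 lands with bottom-row=2; cleared 0 line(s) (total 0); column heights now [2 2 1 0 3 4 4], max=4
Drop 4: Z rot0 at col 4 lands with bottom-row=4; cleared 0 line(s) (total 0); column heights now [2 2 1 0 6 6 5], max=6
Drop 5: S rot0 at col 2 lands with bottom-row=5; cleared 0 line(s) (total 0); column heights now [2 2 6 7 7 6 5], max=7

Answer: .......
.......
.......
.......
.......
...##..
..####.
.....##
.....##
....##.
##...#.
.##.###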